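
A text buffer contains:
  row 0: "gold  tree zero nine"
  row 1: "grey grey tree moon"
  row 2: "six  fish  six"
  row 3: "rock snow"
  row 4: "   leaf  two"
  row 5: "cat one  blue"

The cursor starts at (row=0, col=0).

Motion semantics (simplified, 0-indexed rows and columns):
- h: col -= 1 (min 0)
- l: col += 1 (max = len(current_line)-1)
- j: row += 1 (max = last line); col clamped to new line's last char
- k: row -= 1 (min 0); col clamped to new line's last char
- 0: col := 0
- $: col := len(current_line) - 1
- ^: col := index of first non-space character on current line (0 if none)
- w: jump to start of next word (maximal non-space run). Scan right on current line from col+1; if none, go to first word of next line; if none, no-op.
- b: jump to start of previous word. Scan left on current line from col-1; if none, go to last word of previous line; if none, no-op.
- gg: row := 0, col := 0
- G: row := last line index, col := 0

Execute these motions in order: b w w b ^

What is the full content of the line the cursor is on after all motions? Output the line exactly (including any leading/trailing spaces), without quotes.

Answer: gold  tree zero nine

Derivation:
After 1 (b): row=0 col=0 char='g'
After 2 (w): row=0 col=6 char='t'
After 3 (w): row=0 col=11 char='z'
After 4 (b): row=0 col=6 char='t'
After 5 (^): row=0 col=0 char='g'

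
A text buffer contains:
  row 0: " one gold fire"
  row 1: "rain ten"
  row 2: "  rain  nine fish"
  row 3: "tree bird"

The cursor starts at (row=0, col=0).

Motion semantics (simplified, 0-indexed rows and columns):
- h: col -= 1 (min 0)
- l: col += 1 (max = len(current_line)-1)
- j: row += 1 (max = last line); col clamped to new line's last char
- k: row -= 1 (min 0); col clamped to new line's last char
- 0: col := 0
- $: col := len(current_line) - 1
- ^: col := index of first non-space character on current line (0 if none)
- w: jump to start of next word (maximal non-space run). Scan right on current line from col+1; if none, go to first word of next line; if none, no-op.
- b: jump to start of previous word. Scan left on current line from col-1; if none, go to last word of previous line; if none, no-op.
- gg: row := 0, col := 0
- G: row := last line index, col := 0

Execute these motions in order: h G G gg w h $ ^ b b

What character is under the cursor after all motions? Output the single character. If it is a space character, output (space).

Answer: o

Derivation:
After 1 (h): row=0 col=0 char='_'
After 2 (G): row=3 col=0 char='t'
After 3 (G): row=3 col=0 char='t'
After 4 (gg): row=0 col=0 char='_'
After 5 (w): row=0 col=1 char='o'
After 6 (h): row=0 col=0 char='_'
After 7 ($): row=0 col=13 char='e'
After 8 (^): row=0 col=1 char='o'
After 9 (b): row=0 col=1 char='o'
After 10 (b): row=0 col=1 char='o'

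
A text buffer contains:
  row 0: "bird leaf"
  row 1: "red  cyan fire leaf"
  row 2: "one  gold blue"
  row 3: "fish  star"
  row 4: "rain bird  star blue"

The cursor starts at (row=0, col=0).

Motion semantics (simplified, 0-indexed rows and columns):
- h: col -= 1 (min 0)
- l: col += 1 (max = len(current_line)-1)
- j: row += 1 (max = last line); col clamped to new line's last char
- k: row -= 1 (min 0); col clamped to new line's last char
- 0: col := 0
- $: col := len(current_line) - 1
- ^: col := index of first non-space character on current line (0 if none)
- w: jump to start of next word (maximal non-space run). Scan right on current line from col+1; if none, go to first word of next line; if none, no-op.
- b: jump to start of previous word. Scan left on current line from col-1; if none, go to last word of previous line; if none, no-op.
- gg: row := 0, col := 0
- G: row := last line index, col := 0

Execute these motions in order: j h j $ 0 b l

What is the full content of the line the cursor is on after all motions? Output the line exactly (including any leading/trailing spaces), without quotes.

Answer: red  cyan fire leaf

Derivation:
After 1 (j): row=1 col=0 char='r'
After 2 (h): row=1 col=0 char='r'
After 3 (j): row=2 col=0 char='o'
After 4 ($): row=2 col=13 char='e'
After 5 (0): row=2 col=0 char='o'
After 6 (b): row=1 col=15 char='l'
After 7 (l): row=1 col=16 char='e'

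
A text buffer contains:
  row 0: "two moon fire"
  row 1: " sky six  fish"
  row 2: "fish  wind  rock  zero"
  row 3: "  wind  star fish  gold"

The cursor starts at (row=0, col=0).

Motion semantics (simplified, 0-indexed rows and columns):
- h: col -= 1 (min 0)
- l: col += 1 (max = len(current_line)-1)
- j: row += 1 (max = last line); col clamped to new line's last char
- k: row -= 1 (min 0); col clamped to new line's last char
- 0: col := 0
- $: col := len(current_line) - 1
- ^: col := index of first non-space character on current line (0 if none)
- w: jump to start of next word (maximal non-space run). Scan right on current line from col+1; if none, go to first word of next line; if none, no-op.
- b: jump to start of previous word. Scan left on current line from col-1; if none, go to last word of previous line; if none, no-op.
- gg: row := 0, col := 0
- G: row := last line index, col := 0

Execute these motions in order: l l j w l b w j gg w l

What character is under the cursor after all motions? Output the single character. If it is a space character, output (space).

After 1 (l): row=0 col=1 char='w'
After 2 (l): row=0 col=2 char='o'
After 3 (j): row=1 col=2 char='k'
After 4 (w): row=1 col=5 char='s'
After 5 (l): row=1 col=6 char='i'
After 6 (b): row=1 col=5 char='s'
After 7 (w): row=1 col=10 char='f'
After 8 (j): row=2 col=10 char='_'
After 9 (gg): row=0 col=0 char='t'
After 10 (w): row=0 col=4 char='m'
After 11 (l): row=0 col=5 char='o'

Answer: o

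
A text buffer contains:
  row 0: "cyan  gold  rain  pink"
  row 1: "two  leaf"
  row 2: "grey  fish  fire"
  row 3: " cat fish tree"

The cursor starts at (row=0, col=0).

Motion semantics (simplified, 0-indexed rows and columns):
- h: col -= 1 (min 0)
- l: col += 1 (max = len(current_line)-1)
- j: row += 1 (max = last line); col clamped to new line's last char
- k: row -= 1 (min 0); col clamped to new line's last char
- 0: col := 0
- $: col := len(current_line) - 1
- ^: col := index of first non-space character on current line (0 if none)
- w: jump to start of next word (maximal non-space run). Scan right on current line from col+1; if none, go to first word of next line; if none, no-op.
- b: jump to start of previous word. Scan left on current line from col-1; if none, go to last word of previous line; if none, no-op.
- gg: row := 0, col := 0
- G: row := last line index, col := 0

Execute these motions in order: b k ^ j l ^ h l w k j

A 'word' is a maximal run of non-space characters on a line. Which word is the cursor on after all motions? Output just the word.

Answer: leaf

Derivation:
After 1 (b): row=0 col=0 char='c'
After 2 (k): row=0 col=0 char='c'
After 3 (^): row=0 col=0 char='c'
After 4 (j): row=1 col=0 char='t'
After 5 (l): row=1 col=1 char='w'
After 6 (^): row=1 col=0 char='t'
After 7 (h): row=1 col=0 char='t'
After 8 (l): row=1 col=1 char='w'
After 9 (w): row=1 col=5 char='l'
After 10 (k): row=0 col=5 char='_'
After 11 (j): row=1 col=5 char='l'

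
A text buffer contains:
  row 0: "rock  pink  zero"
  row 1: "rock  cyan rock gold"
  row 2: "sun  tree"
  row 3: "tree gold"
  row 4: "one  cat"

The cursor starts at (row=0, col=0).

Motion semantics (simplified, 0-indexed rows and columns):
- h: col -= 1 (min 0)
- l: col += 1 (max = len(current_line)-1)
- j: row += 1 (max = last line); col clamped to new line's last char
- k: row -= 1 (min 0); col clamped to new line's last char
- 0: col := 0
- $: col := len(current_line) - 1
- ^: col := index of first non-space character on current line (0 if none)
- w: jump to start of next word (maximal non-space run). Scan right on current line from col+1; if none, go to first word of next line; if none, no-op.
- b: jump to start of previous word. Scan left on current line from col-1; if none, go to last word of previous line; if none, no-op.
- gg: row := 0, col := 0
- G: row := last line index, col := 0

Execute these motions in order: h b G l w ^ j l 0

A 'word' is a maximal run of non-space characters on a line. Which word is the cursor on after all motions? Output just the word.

Answer: one

Derivation:
After 1 (h): row=0 col=0 char='r'
After 2 (b): row=0 col=0 char='r'
After 3 (G): row=4 col=0 char='o'
After 4 (l): row=4 col=1 char='n'
After 5 (w): row=4 col=5 char='c'
After 6 (^): row=4 col=0 char='o'
After 7 (j): row=4 col=0 char='o'
After 8 (l): row=4 col=1 char='n'
After 9 (0): row=4 col=0 char='o'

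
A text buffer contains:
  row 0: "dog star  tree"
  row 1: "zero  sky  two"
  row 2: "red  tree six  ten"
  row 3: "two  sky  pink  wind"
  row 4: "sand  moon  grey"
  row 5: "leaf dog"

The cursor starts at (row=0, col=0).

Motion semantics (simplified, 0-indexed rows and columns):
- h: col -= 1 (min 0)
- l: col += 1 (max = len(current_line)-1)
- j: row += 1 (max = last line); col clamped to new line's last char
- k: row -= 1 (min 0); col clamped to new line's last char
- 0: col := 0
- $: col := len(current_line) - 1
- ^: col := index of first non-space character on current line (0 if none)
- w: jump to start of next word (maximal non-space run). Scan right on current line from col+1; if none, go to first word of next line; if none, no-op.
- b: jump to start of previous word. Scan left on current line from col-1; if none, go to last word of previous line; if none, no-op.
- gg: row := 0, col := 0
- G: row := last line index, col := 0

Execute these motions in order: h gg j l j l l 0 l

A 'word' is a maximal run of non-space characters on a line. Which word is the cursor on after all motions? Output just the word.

Answer: red

Derivation:
After 1 (h): row=0 col=0 char='d'
After 2 (gg): row=0 col=0 char='d'
After 3 (j): row=1 col=0 char='z'
After 4 (l): row=1 col=1 char='e'
After 5 (j): row=2 col=1 char='e'
After 6 (l): row=2 col=2 char='d'
After 7 (l): row=2 col=3 char='_'
After 8 (0): row=2 col=0 char='r'
After 9 (l): row=2 col=1 char='e'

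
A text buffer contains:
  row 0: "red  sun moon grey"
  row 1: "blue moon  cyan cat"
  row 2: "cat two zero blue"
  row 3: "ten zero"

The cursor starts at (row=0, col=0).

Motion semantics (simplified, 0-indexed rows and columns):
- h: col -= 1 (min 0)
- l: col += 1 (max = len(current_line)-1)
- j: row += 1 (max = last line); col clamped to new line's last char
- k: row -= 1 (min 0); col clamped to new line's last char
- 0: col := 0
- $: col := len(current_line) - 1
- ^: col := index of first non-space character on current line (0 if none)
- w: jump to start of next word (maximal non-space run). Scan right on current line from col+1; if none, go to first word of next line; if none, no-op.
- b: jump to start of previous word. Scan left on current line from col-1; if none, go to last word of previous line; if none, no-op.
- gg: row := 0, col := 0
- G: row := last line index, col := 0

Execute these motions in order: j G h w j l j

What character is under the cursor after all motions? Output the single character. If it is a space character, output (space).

Answer: e

Derivation:
After 1 (j): row=1 col=0 char='b'
After 2 (G): row=3 col=0 char='t'
After 3 (h): row=3 col=0 char='t'
After 4 (w): row=3 col=4 char='z'
After 5 (j): row=3 col=4 char='z'
After 6 (l): row=3 col=5 char='e'
After 7 (j): row=3 col=5 char='e'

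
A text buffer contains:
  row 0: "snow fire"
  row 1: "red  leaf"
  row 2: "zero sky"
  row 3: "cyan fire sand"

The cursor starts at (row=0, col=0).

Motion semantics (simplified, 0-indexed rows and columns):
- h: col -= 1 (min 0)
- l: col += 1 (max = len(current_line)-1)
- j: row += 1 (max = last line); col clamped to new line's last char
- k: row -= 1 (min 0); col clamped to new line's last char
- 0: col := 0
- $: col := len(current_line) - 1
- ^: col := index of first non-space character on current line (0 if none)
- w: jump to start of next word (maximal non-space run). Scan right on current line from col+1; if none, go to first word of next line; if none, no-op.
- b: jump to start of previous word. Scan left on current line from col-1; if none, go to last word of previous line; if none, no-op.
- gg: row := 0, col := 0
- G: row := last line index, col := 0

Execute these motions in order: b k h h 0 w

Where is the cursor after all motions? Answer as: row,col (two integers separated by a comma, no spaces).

After 1 (b): row=0 col=0 char='s'
After 2 (k): row=0 col=0 char='s'
After 3 (h): row=0 col=0 char='s'
After 4 (h): row=0 col=0 char='s'
After 5 (0): row=0 col=0 char='s'
After 6 (w): row=0 col=5 char='f'

Answer: 0,5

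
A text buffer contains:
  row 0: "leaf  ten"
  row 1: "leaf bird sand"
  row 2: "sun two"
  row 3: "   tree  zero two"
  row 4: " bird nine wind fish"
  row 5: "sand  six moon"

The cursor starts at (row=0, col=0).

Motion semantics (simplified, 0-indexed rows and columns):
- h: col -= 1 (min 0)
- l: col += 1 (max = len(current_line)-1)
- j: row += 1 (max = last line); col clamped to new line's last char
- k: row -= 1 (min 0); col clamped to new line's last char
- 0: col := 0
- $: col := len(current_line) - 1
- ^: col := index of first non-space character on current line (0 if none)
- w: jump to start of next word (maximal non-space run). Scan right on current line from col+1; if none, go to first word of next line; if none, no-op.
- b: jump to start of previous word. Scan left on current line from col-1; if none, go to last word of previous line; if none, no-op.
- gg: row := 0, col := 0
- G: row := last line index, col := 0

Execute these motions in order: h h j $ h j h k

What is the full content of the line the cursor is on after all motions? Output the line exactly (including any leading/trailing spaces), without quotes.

Answer: leaf bird sand

Derivation:
After 1 (h): row=0 col=0 char='l'
After 2 (h): row=0 col=0 char='l'
After 3 (j): row=1 col=0 char='l'
After 4 ($): row=1 col=13 char='d'
After 5 (h): row=1 col=12 char='n'
After 6 (j): row=2 col=6 char='o'
After 7 (h): row=2 col=5 char='w'
After 8 (k): row=1 col=5 char='b'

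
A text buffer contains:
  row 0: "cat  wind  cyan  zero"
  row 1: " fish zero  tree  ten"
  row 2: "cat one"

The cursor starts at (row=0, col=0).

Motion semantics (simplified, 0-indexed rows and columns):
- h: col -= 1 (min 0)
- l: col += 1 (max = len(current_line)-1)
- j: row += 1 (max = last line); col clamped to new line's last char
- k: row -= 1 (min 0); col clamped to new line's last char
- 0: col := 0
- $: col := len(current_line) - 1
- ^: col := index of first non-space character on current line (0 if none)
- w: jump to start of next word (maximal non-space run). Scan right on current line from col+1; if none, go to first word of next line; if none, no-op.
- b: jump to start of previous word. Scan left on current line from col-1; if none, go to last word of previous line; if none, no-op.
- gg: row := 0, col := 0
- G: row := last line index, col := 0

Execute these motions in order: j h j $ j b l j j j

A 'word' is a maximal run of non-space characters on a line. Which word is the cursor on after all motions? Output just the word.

Answer: one

Derivation:
After 1 (j): row=1 col=0 char='_'
After 2 (h): row=1 col=0 char='_'
After 3 (j): row=2 col=0 char='c'
After 4 ($): row=2 col=6 char='e'
After 5 (j): row=2 col=6 char='e'
After 6 (b): row=2 col=4 char='o'
After 7 (l): row=2 col=5 char='n'
After 8 (j): row=2 col=5 char='n'
After 9 (j): row=2 col=5 char='n'
After 10 (j): row=2 col=5 char='n'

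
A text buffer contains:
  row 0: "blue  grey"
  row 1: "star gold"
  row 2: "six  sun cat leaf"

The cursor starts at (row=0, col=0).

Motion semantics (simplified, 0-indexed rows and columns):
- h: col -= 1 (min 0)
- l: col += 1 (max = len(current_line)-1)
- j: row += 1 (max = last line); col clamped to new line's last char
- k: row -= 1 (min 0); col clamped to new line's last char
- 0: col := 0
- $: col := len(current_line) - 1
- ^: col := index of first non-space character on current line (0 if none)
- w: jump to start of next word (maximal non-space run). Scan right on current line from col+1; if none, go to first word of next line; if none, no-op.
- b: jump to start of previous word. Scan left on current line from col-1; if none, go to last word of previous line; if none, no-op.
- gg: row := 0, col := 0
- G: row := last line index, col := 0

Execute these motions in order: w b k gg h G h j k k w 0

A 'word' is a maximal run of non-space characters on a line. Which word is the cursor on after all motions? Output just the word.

Answer: blue

Derivation:
After 1 (w): row=0 col=6 char='g'
After 2 (b): row=0 col=0 char='b'
After 3 (k): row=0 col=0 char='b'
After 4 (gg): row=0 col=0 char='b'
After 5 (h): row=0 col=0 char='b'
After 6 (G): row=2 col=0 char='s'
After 7 (h): row=2 col=0 char='s'
After 8 (j): row=2 col=0 char='s'
After 9 (k): row=1 col=0 char='s'
After 10 (k): row=0 col=0 char='b'
After 11 (w): row=0 col=6 char='g'
After 12 (0): row=0 col=0 char='b'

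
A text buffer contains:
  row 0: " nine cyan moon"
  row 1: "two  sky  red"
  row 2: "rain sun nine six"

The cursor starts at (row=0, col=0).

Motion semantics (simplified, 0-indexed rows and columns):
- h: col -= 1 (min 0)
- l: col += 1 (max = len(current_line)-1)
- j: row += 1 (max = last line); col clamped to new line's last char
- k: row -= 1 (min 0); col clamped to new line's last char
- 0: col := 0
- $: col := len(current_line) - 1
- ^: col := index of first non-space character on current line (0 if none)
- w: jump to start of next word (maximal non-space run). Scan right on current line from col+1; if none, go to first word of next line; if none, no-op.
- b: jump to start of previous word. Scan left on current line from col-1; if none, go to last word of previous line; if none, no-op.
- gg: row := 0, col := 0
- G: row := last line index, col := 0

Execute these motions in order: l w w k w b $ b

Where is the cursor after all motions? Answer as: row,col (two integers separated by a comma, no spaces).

Answer: 0,11

Derivation:
After 1 (l): row=0 col=1 char='n'
After 2 (w): row=0 col=6 char='c'
After 3 (w): row=0 col=11 char='m'
After 4 (k): row=0 col=11 char='m'
After 5 (w): row=1 col=0 char='t'
After 6 (b): row=0 col=11 char='m'
After 7 ($): row=0 col=14 char='n'
After 8 (b): row=0 col=11 char='m'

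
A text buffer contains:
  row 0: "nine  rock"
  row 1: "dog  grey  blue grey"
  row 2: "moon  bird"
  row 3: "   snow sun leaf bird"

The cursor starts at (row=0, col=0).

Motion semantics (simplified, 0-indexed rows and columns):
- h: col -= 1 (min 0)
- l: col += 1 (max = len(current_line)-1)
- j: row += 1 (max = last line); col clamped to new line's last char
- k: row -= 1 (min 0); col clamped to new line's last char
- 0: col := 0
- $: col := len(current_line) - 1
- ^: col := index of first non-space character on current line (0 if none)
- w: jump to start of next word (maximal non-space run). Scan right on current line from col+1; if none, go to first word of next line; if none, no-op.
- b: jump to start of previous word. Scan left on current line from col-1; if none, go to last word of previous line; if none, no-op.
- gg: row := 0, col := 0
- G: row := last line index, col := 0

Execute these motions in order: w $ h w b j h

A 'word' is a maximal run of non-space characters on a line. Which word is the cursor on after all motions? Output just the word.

Answer: grey

Derivation:
After 1 (w): row=0 col=6 char='r'
After 2 ($): row=0 col=9 char='k'
After 3 (h): row=0 col=8 char='c'
After 4 (w): row=1 col=0 char='d'
After 5 (b): row=0 col=6 char='r'
After 6 (j): row=1 col=6 char='r'
After 7 (h): row=1 col=5 char='g'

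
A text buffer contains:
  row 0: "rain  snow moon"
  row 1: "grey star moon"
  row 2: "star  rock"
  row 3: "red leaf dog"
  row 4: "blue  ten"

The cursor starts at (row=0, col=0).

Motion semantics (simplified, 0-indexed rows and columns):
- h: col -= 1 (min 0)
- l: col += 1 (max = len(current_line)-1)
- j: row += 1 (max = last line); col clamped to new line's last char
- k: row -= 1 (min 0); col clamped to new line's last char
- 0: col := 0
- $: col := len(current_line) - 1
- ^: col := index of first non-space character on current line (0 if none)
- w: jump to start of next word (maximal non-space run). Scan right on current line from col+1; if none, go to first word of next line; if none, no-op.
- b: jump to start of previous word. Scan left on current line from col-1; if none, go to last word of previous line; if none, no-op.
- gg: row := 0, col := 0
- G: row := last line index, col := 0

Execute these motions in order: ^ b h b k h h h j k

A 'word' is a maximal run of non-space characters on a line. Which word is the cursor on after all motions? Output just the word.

After 1 (^): row=0 col=0 char='r'
After 2 (b): row=0 col=0 char='r'
After 3 (h): row=0 col=0 char='r'
After 4 (b): row=0 col=0 char='r'
After 5 (k): row=0 col=0 char='r'
After 6 (h): row=0 col=0 char='r'
After 7 (h): row=0 col=0 char='r'
After 8 (h): row=0 col=0 char='r'
After 9 (j): row=1 col=0 char='g'
After 10 (k): row=0 col=0 char='r'

Answer: rain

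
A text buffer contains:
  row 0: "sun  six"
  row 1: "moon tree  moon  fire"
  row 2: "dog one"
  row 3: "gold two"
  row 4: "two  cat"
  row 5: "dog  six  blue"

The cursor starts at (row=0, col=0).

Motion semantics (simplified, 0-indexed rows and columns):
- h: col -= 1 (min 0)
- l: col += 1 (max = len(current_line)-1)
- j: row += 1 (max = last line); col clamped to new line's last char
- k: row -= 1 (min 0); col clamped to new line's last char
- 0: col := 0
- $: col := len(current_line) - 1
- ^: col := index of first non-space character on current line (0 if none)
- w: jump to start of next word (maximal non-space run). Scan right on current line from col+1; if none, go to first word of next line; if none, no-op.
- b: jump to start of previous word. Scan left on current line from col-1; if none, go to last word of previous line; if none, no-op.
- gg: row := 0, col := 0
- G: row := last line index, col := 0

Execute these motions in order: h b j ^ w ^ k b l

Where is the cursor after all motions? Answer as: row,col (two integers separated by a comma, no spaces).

After 1 (h): row=0 col=0 char='s'
After 2 (b): row=0 col=0 char='s'
After 3 (j): row=1 col=0 char='m'
After 4 (^): row=1 col=0 char='m'
After 5 (w): row=1 col=5 char='t'
After 6 (^): row=1 col=0 char='m'
After 7 (k): row=0 col=0 char='s'
After 8 (b): row=0 col=0 char='s'
After 9 (l): row=0 col=1 char='u'

Answer: 0,1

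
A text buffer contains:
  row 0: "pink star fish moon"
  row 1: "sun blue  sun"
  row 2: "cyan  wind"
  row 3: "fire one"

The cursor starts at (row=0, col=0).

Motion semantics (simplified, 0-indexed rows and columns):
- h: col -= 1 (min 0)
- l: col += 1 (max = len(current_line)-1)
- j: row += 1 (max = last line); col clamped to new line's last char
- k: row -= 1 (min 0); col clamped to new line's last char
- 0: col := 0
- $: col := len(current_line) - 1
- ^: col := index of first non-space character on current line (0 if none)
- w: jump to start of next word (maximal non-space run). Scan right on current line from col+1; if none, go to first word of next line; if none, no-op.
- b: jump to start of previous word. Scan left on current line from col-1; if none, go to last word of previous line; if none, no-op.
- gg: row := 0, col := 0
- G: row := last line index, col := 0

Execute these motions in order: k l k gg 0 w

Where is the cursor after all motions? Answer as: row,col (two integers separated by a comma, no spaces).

Answer: 0,5

Derivation:
After 1 (k): row=0 col=0 char='p'
After 2 (l): row=0 col=1 char='i'
After 3 (k): row=0 col=1 char='i'
After 4 (gg): row=0 col=0 char='p'
After 5 (0): row=0 col=0 char='p'
After 6 (w): row=0 col=5 char='s'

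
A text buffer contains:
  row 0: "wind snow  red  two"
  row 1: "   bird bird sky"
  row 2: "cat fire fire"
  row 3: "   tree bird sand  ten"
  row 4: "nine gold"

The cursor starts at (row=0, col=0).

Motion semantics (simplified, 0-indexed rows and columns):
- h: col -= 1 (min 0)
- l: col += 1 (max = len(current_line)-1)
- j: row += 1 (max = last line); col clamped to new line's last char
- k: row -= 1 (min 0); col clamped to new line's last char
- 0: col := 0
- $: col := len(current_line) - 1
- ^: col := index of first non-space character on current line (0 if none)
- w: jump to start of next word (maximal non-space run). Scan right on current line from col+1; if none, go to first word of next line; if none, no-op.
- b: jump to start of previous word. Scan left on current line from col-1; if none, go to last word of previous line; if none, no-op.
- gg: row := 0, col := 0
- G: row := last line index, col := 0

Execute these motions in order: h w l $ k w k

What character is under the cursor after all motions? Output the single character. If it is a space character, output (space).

After 1 (h): row=0 col=0 char='w'
After 2 (w): row=0 col=5 char='s'
After 3 (l): row=0 col=6 char='n'
After 4 ($): row=0 col=18 char='o'
After 5 (k): row=0 col=18 char='o'
After 6 (w): row=1 col=3 char='b'
After 7 (k): row=0 col=3 char='d'

Answer: d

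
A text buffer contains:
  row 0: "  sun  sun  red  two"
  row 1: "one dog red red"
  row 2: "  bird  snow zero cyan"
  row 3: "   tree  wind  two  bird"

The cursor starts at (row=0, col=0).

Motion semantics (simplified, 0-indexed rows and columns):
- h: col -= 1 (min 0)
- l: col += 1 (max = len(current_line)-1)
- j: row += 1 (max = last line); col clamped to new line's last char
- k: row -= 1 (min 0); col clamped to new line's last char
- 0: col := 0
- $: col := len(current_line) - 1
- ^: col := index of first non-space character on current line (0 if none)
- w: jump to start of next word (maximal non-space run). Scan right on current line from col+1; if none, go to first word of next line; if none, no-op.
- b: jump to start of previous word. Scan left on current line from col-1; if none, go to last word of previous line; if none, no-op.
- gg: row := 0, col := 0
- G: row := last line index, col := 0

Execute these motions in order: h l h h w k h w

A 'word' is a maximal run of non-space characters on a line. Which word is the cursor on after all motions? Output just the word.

Answer: sun

Derivation:
After 1 (h): row=0 col=0 char='_'
After 2 (l): row=0 col=1 char='_'
After 3 (h): row=0 col=0 char='_'
After 4 (h): row=0 col=0 char='_'
After 5 (w): row=0 col=2 char='s'
After 6 (k): row=0 col=2 char='s'
After 7 (h): row=0 col=1 char='_'
After 8 (w): row=0 col=2 char='s'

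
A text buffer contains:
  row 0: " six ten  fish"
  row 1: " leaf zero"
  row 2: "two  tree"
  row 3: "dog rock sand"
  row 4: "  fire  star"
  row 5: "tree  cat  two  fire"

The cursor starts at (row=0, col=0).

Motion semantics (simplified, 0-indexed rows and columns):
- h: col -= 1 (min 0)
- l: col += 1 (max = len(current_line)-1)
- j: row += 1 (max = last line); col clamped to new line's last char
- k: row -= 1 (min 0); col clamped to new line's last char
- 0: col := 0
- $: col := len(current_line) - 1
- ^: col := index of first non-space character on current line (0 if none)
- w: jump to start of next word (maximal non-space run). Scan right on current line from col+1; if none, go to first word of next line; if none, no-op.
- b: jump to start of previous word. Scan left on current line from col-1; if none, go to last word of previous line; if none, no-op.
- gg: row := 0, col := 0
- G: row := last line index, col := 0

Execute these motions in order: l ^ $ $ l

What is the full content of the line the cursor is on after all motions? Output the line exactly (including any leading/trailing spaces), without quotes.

After 1 (l): row=0 col=1 char='s'
After 2 (^): row=0 col=1 char='s'
After 3 ($): row=0 col=13 char='h'
After 4 ($): row=0 col=13 char='h'
After 5 (l): row=0 col=13 char='h'

Answer:  six ten  fish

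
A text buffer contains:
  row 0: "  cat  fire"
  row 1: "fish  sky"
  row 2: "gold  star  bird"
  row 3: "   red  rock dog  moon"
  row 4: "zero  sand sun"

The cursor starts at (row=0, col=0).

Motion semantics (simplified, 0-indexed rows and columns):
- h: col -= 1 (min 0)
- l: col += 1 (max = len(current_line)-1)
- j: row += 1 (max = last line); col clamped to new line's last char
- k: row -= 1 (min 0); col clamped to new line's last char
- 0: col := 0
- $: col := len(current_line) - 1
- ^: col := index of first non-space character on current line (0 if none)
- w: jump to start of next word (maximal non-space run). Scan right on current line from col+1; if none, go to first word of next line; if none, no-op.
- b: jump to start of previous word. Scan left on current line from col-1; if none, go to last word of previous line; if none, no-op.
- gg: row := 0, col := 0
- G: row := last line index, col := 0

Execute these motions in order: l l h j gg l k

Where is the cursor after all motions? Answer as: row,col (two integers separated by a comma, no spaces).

Answer: 0,1

Derivation:
After 1 (l): row=0 col=1 char='_'
After 2 (l): row=0 col=2 char='c'
After 3 (h): row=0 col=1 char='_'
After 4 (j): row=1 col=1 char='i'
After 5 (gg): row=0 col=0 char='_'
After 6 (l): row=0 col=1 char='_'
After 7 (k): row=0 col=1 char='_'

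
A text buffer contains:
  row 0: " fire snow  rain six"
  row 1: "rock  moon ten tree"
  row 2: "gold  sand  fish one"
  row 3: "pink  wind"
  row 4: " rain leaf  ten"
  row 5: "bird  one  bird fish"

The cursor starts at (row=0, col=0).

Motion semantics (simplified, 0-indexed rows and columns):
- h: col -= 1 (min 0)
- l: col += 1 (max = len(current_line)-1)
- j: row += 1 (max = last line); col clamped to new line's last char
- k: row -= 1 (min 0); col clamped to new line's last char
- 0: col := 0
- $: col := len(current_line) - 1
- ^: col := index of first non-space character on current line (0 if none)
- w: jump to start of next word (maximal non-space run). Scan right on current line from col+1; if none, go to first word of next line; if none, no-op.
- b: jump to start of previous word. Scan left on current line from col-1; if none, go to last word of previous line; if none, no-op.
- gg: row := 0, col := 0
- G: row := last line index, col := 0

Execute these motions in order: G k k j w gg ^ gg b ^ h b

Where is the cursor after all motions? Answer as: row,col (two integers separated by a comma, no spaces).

After 1 (G): row=5 col=0 char='b'
After 2 (k): row=4 col=0 char='_'
After 3 (k): row=3 col=0 char='p'
After 4 (j): row=4 col=0 char='_'
After 5 (w): row=4 col=1 char='r'
After 6 (gg): row=0 col=0 char='_'
After 7 (^): row=0 col=1 char='f'
After 8 (gg): row=0 col=0 char='_'
After 9 (b): row=0 col=0 char='_'
After 10 (^): row=0 col=1 char='f'
After 11 (h): row=0 col=0 char='_'
After 12 (b): row=0 col=0 char='_'

Answer: 0,0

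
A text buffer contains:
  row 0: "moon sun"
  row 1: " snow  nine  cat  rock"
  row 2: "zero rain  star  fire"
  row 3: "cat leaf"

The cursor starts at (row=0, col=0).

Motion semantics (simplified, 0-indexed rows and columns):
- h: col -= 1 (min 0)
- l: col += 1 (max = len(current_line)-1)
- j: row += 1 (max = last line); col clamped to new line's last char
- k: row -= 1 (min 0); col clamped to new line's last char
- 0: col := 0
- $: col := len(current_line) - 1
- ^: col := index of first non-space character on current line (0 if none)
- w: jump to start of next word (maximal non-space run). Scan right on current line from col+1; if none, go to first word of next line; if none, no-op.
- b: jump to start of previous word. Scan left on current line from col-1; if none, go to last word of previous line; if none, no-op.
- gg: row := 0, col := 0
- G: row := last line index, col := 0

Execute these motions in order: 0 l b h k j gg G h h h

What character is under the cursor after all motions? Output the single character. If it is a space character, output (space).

After 1 (0): row=0 col=0 char='m'
After 2 (l): row=0 col=1 char='o'
After 3 (b): row=0 col=0 char='m'
After 4 (h): row=0 col=0 char='m'
After 5 (k): row=0 col=0 char='m'
After 6 (j): row=1 col=0 char='_'
After 7 (gg): row=0 col=0 char='m'
After 8 (G): row=3 col=0 char='c'
After 9 (h): row=3 col=0 char='c'
After 10 (h): row=3 col=0 char='c'
After 11 (h): row=3 col=0 char='c'

Answer: c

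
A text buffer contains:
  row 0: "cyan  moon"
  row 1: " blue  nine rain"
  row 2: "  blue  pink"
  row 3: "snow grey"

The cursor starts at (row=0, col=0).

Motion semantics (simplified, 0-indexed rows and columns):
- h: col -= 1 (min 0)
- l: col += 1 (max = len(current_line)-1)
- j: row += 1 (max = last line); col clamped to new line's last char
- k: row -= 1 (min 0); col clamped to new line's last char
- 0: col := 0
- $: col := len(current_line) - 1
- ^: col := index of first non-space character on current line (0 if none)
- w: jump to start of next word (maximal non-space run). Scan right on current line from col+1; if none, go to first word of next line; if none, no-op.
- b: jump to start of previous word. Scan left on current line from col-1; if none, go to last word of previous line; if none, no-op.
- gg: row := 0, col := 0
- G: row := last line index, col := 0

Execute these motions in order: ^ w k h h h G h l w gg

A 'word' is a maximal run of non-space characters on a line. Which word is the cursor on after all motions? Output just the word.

Answer: cyan

Derivation:
After 1 (^): row=0 col=0 char='c'
After 2 (w): row=0 col=6 char='m'
After 3 (k): row=0 col=6 char='m'
After 4 (h): row=0 col=5 char='_'
After 5 (h): row=0 col=4 char='_'
After 6 (h): row=0 col=3 char='n'
After 7 (G): row=3 col=0 char='s'
After 8 (h): row=3 col=0 char='s'
After 9 (l): row=3 col=1 char='n'
After 10 (w): row=3 col=5 char='g'
After 11 (gg): row=0 col=0 char='c'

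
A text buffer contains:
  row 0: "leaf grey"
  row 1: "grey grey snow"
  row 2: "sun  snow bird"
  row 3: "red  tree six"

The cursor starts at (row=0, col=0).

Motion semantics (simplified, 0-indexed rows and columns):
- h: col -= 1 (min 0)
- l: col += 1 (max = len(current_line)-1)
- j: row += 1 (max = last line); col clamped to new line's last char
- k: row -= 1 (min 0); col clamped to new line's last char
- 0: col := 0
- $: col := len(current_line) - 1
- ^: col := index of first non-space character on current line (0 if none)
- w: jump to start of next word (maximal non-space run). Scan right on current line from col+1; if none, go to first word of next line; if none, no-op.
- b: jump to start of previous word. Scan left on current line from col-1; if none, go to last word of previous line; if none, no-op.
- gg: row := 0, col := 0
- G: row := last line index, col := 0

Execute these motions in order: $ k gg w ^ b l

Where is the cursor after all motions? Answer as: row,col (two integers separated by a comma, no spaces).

After 1 ($): row=0 col=8 char='y'
After 2 (k): row=0 col=8 char='y'
After 3 (gg): row=0 col=0 char='l'
After 4 (w): row=0 col=5 char='g'
After 5 (^): row=0 col=0 char='l'
After 6 (b): row=0 col=0 char='l'
After 7 (l): row=0 col=1 char='e'

Answer: 0,1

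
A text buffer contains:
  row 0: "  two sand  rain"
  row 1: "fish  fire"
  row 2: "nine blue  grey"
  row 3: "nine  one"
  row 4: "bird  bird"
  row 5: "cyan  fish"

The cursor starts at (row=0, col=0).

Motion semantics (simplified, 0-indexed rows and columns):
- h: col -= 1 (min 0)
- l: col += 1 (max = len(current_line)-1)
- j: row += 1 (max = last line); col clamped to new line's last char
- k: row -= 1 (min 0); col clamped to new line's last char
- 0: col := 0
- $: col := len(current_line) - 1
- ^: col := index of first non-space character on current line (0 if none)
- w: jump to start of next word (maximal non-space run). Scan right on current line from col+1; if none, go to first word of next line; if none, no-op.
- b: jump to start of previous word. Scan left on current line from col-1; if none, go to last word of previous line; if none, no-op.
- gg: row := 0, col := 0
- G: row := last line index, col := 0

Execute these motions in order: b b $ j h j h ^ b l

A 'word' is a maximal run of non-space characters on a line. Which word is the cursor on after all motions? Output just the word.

After 1 (b): row=0 col=0 char='_'
After 2 (b): row=0 col=0 char='_'
After 3 ($): row=0 col=15 char='n'
After 4 (j): row=1 col=9 char='e'
After 5 (h): row=1 col=8 char='r'
After 6 (j): row=2 col=8 char='e'
After 7 (h): row=2 col=7 char='u'
After 8 (^): row=2 col=0 char='n'
After 9 (b): row=1 col=6 char='f'
After 10 (l): row=1 col=7 char='i'

Answer: fire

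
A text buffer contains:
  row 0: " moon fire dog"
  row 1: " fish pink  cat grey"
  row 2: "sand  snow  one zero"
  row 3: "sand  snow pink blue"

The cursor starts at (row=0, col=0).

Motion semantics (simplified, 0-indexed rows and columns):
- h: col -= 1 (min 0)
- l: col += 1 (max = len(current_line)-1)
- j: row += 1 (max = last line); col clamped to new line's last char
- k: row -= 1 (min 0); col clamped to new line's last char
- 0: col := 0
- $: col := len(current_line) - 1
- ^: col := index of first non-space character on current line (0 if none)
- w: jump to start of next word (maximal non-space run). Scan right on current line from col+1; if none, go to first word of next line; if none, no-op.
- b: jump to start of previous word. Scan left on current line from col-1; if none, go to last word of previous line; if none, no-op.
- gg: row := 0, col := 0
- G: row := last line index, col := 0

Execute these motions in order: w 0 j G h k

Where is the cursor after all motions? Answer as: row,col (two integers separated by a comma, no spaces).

After 1 (w): row=0 col=1 char='m'
After 2 (0): row=0 col=0 char='_'
After 3 (j): row=1 col=0 char='_'
After 4 (G): row=3 col=0 char='s'
After 5 (h): row=3 col=0 char='s'
After 6 (k): row=2 col=0 char='s'

Answer: 2,0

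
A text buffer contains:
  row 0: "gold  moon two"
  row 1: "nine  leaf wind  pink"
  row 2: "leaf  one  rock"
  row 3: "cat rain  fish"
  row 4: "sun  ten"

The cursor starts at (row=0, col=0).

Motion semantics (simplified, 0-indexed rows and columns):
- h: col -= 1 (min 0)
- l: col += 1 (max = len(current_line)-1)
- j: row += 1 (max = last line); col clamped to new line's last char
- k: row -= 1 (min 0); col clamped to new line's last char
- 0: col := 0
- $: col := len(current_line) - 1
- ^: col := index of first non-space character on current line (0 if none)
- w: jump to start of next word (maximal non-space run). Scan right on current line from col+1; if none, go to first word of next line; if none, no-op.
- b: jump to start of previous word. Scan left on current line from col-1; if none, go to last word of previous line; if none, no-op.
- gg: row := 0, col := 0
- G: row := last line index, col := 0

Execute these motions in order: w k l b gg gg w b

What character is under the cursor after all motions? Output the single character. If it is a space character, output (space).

Answer: g

Derivation:
After 1 (w): row=0 col=6 char='m'
After 2 (k): row=0 col=6 char='m'
After 3 (l): row=0 col=7 char='o'
After 4 (b): row=0 col=6 char='m'
After 5 (gg): row=0 col=0 char='g'
After 6 (gg): row=0 col=0 char='g'
After 7 (w): row=0 col=6 char='m'
After 8 (b): row=0 col=0 char='g'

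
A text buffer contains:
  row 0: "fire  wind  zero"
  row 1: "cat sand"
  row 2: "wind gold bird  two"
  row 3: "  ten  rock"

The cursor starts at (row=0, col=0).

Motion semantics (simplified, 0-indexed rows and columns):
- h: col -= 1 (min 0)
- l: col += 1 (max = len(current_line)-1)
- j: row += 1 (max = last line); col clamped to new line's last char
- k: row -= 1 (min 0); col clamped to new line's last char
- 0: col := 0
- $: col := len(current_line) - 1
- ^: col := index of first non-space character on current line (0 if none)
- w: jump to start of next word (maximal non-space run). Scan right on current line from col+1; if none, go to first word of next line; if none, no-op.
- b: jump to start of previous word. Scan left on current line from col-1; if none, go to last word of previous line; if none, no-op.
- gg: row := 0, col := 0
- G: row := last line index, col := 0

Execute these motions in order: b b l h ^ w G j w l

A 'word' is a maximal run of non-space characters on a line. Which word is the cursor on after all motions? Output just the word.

After 1 (b): row=0 col=0 char='f'
After 2 (b): row=0 col=0 char='f'
After 3 (l): row=0 col=1 char='i'
After 4 (h): row=0 col=0 char='f'
After 5 (^): row=0 col=0 char='f'
After 6 (w): row=0 col=6 char='w'
After 7 (G): row=3 col=0 char='_'
After 8 (j): row=3 col=0 char='_'
After 9 (w): row=3 col=2 char='t'
After 10 (l): row=3 col=3 char='e'

Answer: ten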